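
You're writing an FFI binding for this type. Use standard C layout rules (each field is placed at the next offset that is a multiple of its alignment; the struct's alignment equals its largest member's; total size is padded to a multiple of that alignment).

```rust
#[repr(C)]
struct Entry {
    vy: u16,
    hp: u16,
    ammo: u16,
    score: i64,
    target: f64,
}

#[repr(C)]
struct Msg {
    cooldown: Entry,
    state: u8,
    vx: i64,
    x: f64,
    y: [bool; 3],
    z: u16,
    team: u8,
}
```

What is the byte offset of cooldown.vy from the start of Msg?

0

Entry: 0..2  vy  (2B, 2-aligned); 2..4  hp  (2B, 2-aligned); 4..6  ammo  (2B, 2-aligned); 6..8  -- padding (2B); 8..16  score  (8B, 8-aligned); 16..24  target  (8B, 8-aligned); sizeof = 24, alignof = 8
0..24  cooldown  (24B, 8-aligned)
within Entry: vy at 0
0 + 0 = 0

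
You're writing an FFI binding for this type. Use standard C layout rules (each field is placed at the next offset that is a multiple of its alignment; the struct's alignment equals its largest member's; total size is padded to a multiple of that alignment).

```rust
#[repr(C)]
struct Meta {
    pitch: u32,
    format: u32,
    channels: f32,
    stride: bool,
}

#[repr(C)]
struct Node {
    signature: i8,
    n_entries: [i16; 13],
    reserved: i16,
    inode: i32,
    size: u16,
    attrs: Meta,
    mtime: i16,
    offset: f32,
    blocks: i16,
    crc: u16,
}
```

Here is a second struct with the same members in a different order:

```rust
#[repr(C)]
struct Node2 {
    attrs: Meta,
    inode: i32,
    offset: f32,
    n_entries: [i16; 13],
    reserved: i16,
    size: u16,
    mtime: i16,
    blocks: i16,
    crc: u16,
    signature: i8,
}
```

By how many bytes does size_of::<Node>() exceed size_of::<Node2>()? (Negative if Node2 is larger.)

Meta: 0..4  pitch  (4B, 4-aligned); 4..8  format  (4B, 4-aligned); 8..12  channels  (4B, 4-aligned); 12..13  stride  (1B, 1-aligned); 13..16  -- tail padding (3B); sizeof = 16, alignof = 4
0..1  signature  (1B, 1-aligned)
1..2  -- padding (1B)
2..28  n_entries  (26B, 2-aligned)
28..30  reserved  (2B, 2-aligned)
30..32  -- padding (2B)
32..36  inode  (4B, 4-aligned)
36..38  size  (2B, 2-aligned)
38..40  -- padding (2B)
40..56  attrs  (16B, 4-aligned)
56..58  mtime  (2B, 2-aligned)
58..60  -- padding (2B)
60..64  offset  (4B, 4-aligned)
64..66  blocks  (2B, 2-aligned)
66..68  crc  (2B, 2-aligned)
sizeof = 68, alignof = 4
— Node2 —
0..16  attrs  (16B, 4-aligned)
16..20  inode  (4B, 4-aligned)
20..24  offset  (4B, 4-aligned)
24..50  n_entries  (26B, 2-aligned)
50..52  reserved  (2B, 2-aligned)
52..54  size  (2B, 2-aligned)
54..56  mtime  (2B, 2-aligned)
56..58  blocks  (2B, 2-aligned)
58..60  crc  (2B, 2-aligned)
60..61  signature  (1B, 1-aligned)
61..64  -- tail padding (3B)
sizeof = 64, alignof = 4
68 − 64 = 4

4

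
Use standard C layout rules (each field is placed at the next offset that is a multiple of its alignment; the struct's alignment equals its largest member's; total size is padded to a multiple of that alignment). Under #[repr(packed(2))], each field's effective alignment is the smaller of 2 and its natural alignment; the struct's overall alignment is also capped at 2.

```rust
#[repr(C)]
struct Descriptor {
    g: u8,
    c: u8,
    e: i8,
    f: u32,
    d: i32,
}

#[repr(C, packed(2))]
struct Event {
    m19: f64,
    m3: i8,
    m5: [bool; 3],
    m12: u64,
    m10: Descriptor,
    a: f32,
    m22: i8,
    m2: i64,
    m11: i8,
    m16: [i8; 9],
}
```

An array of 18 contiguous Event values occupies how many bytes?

Descriptor: @0: g [1B, align 1] → 1; @1: c [1B, align 1] → 2; @2: e [1B, align 1] → 3; +1 pad (align 4); @4: f [4B, align 4] → 8; @8: d [4B, align 4] → 12; size 12, align 4
@0: m19 [8B, align 2] → 8
@8: m3 [1B, align 1] → 9
@9: m5 [3B, align 1] → 12
@12: m12 [8B, align 2] → 20
@20: m10 [12B, align 2] → 32
@32: a [4B, align 2] → 36
@36: m22 [1B, align 1] → 37
+1 pad (align 2)
@38: m2 [8B, align 2] → 46
@46: m11 [1B, align 1] → 47
@47: m16 [9B, align 1] → 56
size 56, align 2
array of 18: 18 × 56 = 1008

1008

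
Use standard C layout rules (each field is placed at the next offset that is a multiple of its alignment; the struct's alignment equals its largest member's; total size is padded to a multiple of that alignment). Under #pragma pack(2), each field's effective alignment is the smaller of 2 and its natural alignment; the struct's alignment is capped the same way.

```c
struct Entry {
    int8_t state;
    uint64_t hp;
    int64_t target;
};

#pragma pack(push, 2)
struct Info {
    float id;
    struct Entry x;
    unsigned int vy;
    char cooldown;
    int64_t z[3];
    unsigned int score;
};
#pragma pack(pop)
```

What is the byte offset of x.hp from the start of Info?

Entry: @0: state [1B, align 1] → 1; +7 pad (align 8); @8: hp [8B, align 8] → 16; @16: target [8B, align 8] → 24; size 24, align 8
@0: id [4B, align 2] → 4
@4: x [24B, align 2] → 28
within Entry: hp at 8
4 + 8 = 12

12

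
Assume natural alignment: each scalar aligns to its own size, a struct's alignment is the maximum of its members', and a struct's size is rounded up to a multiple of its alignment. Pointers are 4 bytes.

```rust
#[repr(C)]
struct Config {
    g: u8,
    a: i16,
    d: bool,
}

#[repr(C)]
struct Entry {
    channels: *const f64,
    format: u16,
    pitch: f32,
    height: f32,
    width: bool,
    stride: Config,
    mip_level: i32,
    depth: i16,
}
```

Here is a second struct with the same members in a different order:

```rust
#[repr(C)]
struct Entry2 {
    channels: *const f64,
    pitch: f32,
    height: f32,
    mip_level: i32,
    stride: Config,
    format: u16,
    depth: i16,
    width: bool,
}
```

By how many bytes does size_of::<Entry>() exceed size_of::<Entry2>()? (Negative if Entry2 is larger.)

Config: g at 0 (size 1, align 1) → ends 1; pad 1 to align 2 for a; a at 2 (size 2, align 2) → ends 4; d at 4 (size 1, align 1) → ends 5; tail pad 1 to reach multiple of 2; total 6 bytes, alignment 2
channels at 0 (size 4, align 4) → ends 4
format at 4 (size 2, align 2) → ends 6
pad 2 to align 4 for pitch
pitch at 8 (size 4, align 4) → ends 12
height at 12 (size 4, align 4) → ends 16
width at 16 (size 1, align 1) → ends 17
pad 1 to align 2 for stride
stride at 18 (size 6, align 2) → ends 24
mip_level at 24 (size 4, align 4) → ends 28
depth at 28 (size 2, align 2) → ends 30
tail pad 2 to reach multiple of 4
total 32 bytes, alignment 4
— Entry2 —
channels at 0 (size 4, align 4) → ends 4
pitch at 4 (size 4, align 4) → ends 8
height at 8 (size 4, align 4) → ends 12
mip_level at 12 (size 4, align 4) → ends 16
stride at 16 (size 6, align 2) → ends 22
format at 22 (size 2, align 2) → ends 24
depth at 24 (size 2, align 2) → ends 26
width at 26 (size 1, align 1) → ends 27
tail pad 1 to reach multiple of 4
total 28 bytes, alignment 4
32 − 28 = 4

4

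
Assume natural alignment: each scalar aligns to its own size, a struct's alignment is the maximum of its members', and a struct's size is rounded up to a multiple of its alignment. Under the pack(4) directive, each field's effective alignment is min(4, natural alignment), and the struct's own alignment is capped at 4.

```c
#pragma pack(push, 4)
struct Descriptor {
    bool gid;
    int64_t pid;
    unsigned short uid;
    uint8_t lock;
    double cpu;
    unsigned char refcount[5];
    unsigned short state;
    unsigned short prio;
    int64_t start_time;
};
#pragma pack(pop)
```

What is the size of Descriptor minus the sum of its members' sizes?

@0: gid [1B, align 1] → 1
+3 pad (align 4)
@4: pid [8B, align 4] → 12
@12: uid [2B, align 2] → 14
@14: lock [1B, align 1] → 15
+1 pad (align 4)
@16: cpu [8B, align 4] → 24
@24: refcount [5B, align 1] → 29
+1 pad (align 2)
@30: state [2B, align 2] → 32
@32: prio [2B, align 2] → 34
+2 pad (align 4)
@36: start_time [8B, align 4] → 44
size 44, align 4
data bytes 37, size 44 → padding 7

7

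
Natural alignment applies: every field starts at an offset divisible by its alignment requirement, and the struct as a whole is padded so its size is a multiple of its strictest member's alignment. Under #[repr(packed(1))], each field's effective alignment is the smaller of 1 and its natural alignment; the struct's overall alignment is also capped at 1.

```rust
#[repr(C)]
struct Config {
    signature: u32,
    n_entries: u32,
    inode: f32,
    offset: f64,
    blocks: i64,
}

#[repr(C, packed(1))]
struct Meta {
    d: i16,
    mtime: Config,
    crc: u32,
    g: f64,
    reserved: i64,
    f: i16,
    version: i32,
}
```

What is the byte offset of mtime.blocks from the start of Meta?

26

Config: @0: signature [4B, align 4] → 4; @4: n_entries [4B, align 4] → 8; @8: inode [4B, align 4] → 12; +4 pad (align 8); @16: offset [8B, align 8] → 24; @24: blocks [8B, align 8] → 32; size 32, align 8
@0: d [2B, align 1] → 2
@2: mtime [32B, align 1] → 34
within Config: blocks at 24
2 + 24 = 26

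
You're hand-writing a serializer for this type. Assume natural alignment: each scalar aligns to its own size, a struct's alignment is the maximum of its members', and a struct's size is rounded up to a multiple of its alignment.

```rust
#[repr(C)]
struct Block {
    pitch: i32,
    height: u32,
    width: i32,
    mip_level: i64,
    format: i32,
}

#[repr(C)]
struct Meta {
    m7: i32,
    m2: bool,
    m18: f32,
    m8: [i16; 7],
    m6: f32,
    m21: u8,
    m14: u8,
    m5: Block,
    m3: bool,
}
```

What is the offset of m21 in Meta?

Block: pitch at 0 (size 4, align 4) → ends 4; height at 4 (size 4, align 4) → ends 8; width at 8 (size 4, align 4) → ends 12; pad 4 to align 8 for mip_level; mip_level at 16 (size 8, align 8) → ends 24; format at 24 (size 4, align 4) → ends 28; tail pad 4 to reach multiple of 8; total 32 bytes, alignment 8
m7 at 0 (size 4, align 4) → ends 4
m2 at 4 (size 1, align 1) → ends 5
pad 3 to align 4 for m18
m18 at 8 (size 4, align 4) → ends 12
m8 at 12 (size 14, align 2) → ends 26
pad 2 to align 4 for m6
m6 at 28 (size 4, align 4) → ends 32
m21 at 32 (size 1, align 1) → ends 33

32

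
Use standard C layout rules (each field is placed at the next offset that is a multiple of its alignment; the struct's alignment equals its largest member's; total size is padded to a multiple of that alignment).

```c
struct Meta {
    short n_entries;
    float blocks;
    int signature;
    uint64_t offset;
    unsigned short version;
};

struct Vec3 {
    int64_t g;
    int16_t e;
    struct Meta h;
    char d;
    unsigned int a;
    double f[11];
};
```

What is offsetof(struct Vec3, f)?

56

Meta: n_entries at 0 (size 2, align 2) → ends 2; pad 2 to align 4 for blocks; blocks at 4 (size 4, align 4) → ends 8; signature at 8 (size 4, align 4) → ends 12; pad 4 to align 8 for offset; offset at 16 (size 8, align 8) → ends 24; version at 24 (size 2, align 2) → ends 26; tail pad 6 to reach multiple of 8; total 32 bytes, alignment 8
g at 0 (size 8, align 8) → ends 8
e at 8 (size 2, align 2) → ends 10
pad 6 to align 8 for h
h at 16 (size 32, align 8) → ends 48
d at 48 (size 1, align 1) → ends 49
pad 3 to align 4 for a
a at 52 (size 4, align 4) → ends 56
f at 56 (size 88, align 8) → ends 144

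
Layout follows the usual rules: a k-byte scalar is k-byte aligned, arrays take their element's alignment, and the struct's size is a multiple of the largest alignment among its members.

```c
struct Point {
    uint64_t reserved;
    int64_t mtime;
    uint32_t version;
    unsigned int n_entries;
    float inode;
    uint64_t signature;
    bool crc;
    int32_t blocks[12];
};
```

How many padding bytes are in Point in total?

11

reserved at 0 (size 8, align 8) → ends 8
mtime at 8 (size 8, align 8) → ends 16
version at 16 (size 4, align 4) → ends 20
n_entries at 20 (size 4, align 4) → ends 24
inode at 24 (size 4, align 4) → ends 28
pad 4 to align 8 for signature
signature at 32 (size 8, align 8) → ends 40
crc at 40 (size 1, align 1) → ends 41
pad 3 to align 4 for blocks
blocks at 44 (size 48, align 4) → ends 92
tail pad 4 to reach multiple of 8
total 96 bytes, alignment 8
data bytes 85, size 96 → padding 11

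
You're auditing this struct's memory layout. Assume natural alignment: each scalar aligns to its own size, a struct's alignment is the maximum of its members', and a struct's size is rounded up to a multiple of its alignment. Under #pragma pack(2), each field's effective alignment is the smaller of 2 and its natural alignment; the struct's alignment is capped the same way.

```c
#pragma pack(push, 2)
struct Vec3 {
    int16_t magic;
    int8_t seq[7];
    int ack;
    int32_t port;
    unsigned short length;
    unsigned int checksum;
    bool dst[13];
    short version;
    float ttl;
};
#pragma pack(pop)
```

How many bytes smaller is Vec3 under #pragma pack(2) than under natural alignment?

4

natural layout:
  magic at 0 (size 2, align 2) → ends 2
  seq at 2 (size 7, align 1) → ends 9
  pad 3 to align 4 for ack
  ack at 12 (size 4, align 4) → ends 16
  port at 16 (size 4, align 4) → ends 20
  length at 20 (size 2, align 2) → ends 22
  pad 2 to align 4 for checksum
  checksum at 24 (size 4, align 4) → ends 28
  dst at 28 (size 13, align 1) → ends 41
  pad 1 to align 2 for version
  version at 42 (size 2, align 2) → ends 44
  ttl at 44 (size 4, align 4) → ends 48
  total 48 bytes, alignment 4
packed(2) layout:
  magic at 0 (size 2, align 2) → ends 2
  seq at 2 (size 7, align 1) → ends 9
  pad 1 to align 2 for ack
  ack at 10 (size 4, align 2) → ends 14
  port at 14 (size 4, align 2) → ends 18
  length at 18 (size 2, align 2) → ends 20
  checksum at 20 (size 4, align 2) → ends 24
  dst at 24 (size 13, align 1) → ends 37
  pad 1 to align 2 for version
  version at 38 (size 2, align 2) → ends 40
  ttl at 40 (size 4, align 2) → ends 44
  total 44 bytes, alignment 2
48 − 44 = 4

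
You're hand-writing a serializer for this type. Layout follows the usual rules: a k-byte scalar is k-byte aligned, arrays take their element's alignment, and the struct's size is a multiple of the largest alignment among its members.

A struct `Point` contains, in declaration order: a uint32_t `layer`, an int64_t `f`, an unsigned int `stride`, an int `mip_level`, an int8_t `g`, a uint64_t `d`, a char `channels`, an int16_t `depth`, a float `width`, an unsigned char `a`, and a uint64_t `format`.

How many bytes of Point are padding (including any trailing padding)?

layer at 0 (size 4, align 4) → ends 4
pad 4 to align 8 for f
f at 8 (size 8, align 8) → ends 16
stride at 16 (size 4, align 4) → ends 20
mip_level at 20 (size 4, align 4) → ends 24
g at 24 (size 1, align 1) → ends 25
pad 7 to align 8 for d
d at 32 (size 8, align 8) → ends 40
channels at 40 (size 1, align 1) → ends 41
pad 1 to align 2 for depth
depth at 42 (size 2, align 2) → ends 44
width at 44 (size 4, align 4) → ends 48
a at 48 (size 1, align 1) → ends 49
pad 7 to align 8 for format
format at 56 (size 8, align 8) → ends 64
total 64 bytes, alignment 8
data bytes 45, size 64 → padding 19

19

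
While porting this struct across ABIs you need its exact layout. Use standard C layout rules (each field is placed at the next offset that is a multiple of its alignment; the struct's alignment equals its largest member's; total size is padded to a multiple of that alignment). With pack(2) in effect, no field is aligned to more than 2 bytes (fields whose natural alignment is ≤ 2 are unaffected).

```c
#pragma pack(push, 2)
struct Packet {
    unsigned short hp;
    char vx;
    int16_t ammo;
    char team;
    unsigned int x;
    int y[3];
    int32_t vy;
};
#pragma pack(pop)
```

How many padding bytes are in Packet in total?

0..2  hp  (2B, 2-aligned)
2..3  vx  (1B, 1-aligned)
3..4  -- padding (1B)
4..6  ammo  (2B, 2-aligned)
6..7  team  (1B, 1-aligned)
7..8  -- padding (1B)
8..12  x  (4B, 2-aligned)
12..24  y  (12B, 2-aligned)
24..28  vy  (4B, 2-aligned)
sizeof = 28, alignof = 2
data bytes 26, size 28 → padding 2

2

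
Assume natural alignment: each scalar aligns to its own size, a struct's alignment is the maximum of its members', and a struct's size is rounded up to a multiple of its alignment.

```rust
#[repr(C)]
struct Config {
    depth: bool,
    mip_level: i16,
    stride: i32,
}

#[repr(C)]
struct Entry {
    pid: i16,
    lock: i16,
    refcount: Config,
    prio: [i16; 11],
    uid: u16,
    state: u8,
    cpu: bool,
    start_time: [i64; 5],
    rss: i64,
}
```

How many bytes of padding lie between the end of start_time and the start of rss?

Config: 0..1  depth  (1B, 1-aligned); 1..2  -- padding (1B); 2..4  mip_level  (2B, 2-aligned); 4..8  stride  (4B, 4-aligned); sizeof = 8, alignof = 4
0..2  pid  (2B, 2-aligned)
2..4  lock  (2B, 2-aligned)
4..12  refcount  (8B, 4-aligned)
12..34  prio  (22B, 2-aligned)
34..36  uid  (2B, 2-aligned)
36..37  state  (1B, 1-aligned)
37..38  cpu  (1B, 1-aligned)
38..40  -- padding (2B)
40..80  start_time  (40B, 8-aligned)
80..88  rss  (8B, 8-aligned)

0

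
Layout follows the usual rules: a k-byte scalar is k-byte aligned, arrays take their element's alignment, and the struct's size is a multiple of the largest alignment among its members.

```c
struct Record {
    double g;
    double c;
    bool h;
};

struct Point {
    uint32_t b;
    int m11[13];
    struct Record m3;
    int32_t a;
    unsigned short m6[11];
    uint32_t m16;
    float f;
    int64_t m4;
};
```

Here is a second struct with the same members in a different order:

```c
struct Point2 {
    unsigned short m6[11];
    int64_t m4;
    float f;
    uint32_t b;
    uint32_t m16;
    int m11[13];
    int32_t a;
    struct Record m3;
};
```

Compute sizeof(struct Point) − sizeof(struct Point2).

Record: g at 0 (size 8, align 8) → ends 8; c at 8 (size 8, align 8) → ends 16; h at 16 (size 1, align 1) → ends 17; tail pad 7 to reach multiple of 8; total 24 bytes, alignment 8
b at 0 (size 4, align 4) → ends 4
m11 at 4 (size 52, align 4) → ends 56
m3 at 56 (size 24, align 8) → ends 80
a at 80 (size 4, align 4) → ends 84
m6 at 84 (size 22, align 2) → ends 106
pad 2 to align 4 for m16
m16 at 108 (size 4, align 4) → ends 112
f at 112 (size 4, align 4) → ends 116
pad 4 to align 8 for m4
m4 at 120 (size 8, align 8) → ends 128
total 128 bytes, alignment 8
— Point2 —
m6 at 0 (size 22, align 2) → ends 22
pad 2 to align 8 for m4
m4 at 24 (size 8, align 8) → ends 32
f at 32 (size 4, align 4) → ends 36
b at 36 (size 4, align 4) → ends 40
m16 at 40 (size 4, align 4) → ends 44
m11 at 44 (size 52, align 4) → ends 96
a at 96 (size 4, align 4) → ends 100
pad 4 to align 8 for m3
m3 at 104 (size 24, align 8) → ends 128
total 128 bytes, alignment 8
128 − 128 = 0

0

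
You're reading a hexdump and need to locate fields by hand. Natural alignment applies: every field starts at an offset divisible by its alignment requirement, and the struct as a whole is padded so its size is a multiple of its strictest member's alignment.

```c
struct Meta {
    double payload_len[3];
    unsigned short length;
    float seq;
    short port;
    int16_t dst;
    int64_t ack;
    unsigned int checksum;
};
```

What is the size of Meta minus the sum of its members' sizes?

payload_len at 0 (size 24, align 8) → ends 24
length at 24 (size 2, align 2) → ends 26
pad 2 to align 4 for seq
seq at 28 (size 4, align 4) → ends 32
port at 32 (size 2, align 2) → ends 34
dst at 34 (size 2, align 2) → ends 36
pad 4 to align 8 for ack
ack at 40 (size 8, align 8) → ends 48
checksum at 48 (size 4, align 4) → ends 52
tail pad 4 to reach multiple of 8
total 56 bytes, alignment 8
data bytes 46, size 56 → padding 10

10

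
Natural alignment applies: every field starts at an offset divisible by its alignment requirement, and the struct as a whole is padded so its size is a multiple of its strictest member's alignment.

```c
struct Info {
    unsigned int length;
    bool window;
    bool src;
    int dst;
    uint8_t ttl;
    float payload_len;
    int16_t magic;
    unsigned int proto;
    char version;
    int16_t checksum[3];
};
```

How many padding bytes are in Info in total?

8

@0: length [4B, align 4] → 4
@4: window [1B, align 1] → 5
@5: src [1B, align 1] → 6
+2 pad (align 4)
@8: dst [4B, align 4] → 12
@12: ttl [1B, align 1] → 13
+3 pad (align 4)
@16: payload_len [4B, align 4] → 20
@20: magic [2B, align 2] → 22
+2 pad (align 4)
@24: proto [4B, align 4] → 28
@28: version [1B, align 1] → 29
+1 pad (align 2)
@30: checksum [6B, align 2] → 36
size 36, align 4
data bytes 28, size 36 → padding 8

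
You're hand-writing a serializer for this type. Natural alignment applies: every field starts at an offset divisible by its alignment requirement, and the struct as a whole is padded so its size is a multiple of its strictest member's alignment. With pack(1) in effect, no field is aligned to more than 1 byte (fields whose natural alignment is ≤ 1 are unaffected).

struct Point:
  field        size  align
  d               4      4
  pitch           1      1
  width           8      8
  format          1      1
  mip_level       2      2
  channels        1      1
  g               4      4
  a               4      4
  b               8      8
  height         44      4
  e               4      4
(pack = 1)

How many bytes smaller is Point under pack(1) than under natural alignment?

7

natural layout:
  0..4  d  (4B, 4-aligned)
  4..5  pitch  (1B, 1-aligned)
  5..8  -- padding (3B)
  8..16  width  (8B, 8-aligned)
  16..17  format  (1B, 1-aligned)
  17..18  -- padding (1B)
  18..20  mip_level  (2B, 2-aligned)
  20..21  channels  (1B, 1-aligned)
  21..24  -- padding (3B)
  24..28  g  (4B, 4-aligned)
  28..32  a  (4B, 4-aligned)
  32..40  b  (8B, 8-aligned)
  40..84  height  (44B, 4-aligned)
  84..88  e  (4B, 4-aligned)
  sizeof = 88, alignof = 8
packed(1) layout:
  0..4  d  (4B, 1-aligned)
  4..5  pitch  (1B, 1-aligned)
  5..13  width  (8B, 1-aligned)
  13..14  format  (1B, 1-aligned)
  14..16  mip_level  (2B, 1-aligned)
  16..17  channels  (1B, 1-aligned)
  17..21  g  (4B, 1-aligned)
  21..25  a  (4B, 1-aligned)
  25..33  b  (8B, 1-aligned)
  33..77  height  (44B, 1-aligned)
  77..81  e  (4B, 1-aligned)
  sizeof = 81, alignof = 1
88 − 81 = 7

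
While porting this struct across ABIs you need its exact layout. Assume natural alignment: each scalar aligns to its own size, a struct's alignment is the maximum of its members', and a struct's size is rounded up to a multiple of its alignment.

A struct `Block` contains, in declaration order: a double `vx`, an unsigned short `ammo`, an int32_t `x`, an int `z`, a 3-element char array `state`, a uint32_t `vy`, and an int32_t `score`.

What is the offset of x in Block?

@0: vx [8B, align 8] → 8
@8: ammo [2B, align 2] → 10
+2 pad (align 4)
@12: x [4B, align 4] → 16

12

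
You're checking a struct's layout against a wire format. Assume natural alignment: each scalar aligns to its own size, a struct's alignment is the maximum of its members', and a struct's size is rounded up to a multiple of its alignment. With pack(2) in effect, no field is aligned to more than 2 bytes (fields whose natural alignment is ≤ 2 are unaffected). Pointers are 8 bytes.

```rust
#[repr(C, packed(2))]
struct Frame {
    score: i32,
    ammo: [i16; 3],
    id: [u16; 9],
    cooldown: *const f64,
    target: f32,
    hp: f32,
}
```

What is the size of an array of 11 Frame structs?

@0: score [4B, align 2] → 4
@4: ammo [6B, align 2] → 10
@10: id [18B, align 2] → 28
@28: cooldown [8B, align 2] → 36
@36: target [4B, align 2] → 40
@40: hp [4B, align 2] → 44
size 44, align 2
array of 11: 11 × 44 = 484

484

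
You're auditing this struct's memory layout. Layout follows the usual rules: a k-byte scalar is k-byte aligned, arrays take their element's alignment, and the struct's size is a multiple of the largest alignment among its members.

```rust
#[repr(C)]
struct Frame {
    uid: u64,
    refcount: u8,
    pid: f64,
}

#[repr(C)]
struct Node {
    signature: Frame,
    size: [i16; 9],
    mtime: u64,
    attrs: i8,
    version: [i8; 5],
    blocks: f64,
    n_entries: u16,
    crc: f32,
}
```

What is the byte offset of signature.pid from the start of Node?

Frame: uid at 0 (size 8, align 8) → ends 8; refcount at 8 (size 1, align 1) → ends 9; pad 7 to align 8 for pid; pid at 16 (size 8, align 8) → ends 24; total 24 bytes, alignment 8
signature at 0 (size 24, align 8) → ends 24
within Frame: pid at 16
0 + 16 = 16

16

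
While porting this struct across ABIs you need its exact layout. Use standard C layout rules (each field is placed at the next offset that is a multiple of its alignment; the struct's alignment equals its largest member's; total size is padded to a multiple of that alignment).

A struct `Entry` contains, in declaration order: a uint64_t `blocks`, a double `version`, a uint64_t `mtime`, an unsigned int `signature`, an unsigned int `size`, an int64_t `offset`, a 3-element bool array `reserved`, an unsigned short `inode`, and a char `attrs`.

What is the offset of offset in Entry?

@0: blocks [8B, align 8] → 8
@8: version [8B, align 8] → 16
@16: mtime [8B, align 8] → 24
@24: signature [4B, align 4] → 28
@28: size [4B, align 4] → 32
@32: offset [8B, align 8] → 40

32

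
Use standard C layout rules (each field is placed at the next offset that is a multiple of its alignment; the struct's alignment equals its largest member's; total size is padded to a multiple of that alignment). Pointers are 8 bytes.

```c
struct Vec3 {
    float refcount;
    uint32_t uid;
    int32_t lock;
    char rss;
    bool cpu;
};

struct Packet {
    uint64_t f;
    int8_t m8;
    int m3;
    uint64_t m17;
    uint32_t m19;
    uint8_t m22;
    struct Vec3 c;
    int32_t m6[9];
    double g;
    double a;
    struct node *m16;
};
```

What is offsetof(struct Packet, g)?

Vec3: 0..4  refcount  (4B, 4-aligned); 4..8  uid  (4B, 4-aligned); 8..12  lock  (4B, 4-aligned); 12..13  rss  (1B, 1-aligned); 13..14  cpu  (1B, 1-aligned); 14..16  -- tail padding (2B); sizeof = 16, alignof = 4
0..8  f  (8B, 8-aligned)
8..9  m8  (1B, 1-aligned)
9..12  -- padding (3B)
12..16  m3  (4B, 4-aligned)
16..24  m17  (8B, 8-aligned)
24..28  m19  (4B, 4-aligned)
28..29  m22  (1B, 1-aligned)
29..32  -- padding (3B)
32..48  c  (16B, 4-aligned)
48..84  m6  (36B, 4-aligned)
84..88  -- padding (4B)
88..96  g  (8B, 8-aligned)

88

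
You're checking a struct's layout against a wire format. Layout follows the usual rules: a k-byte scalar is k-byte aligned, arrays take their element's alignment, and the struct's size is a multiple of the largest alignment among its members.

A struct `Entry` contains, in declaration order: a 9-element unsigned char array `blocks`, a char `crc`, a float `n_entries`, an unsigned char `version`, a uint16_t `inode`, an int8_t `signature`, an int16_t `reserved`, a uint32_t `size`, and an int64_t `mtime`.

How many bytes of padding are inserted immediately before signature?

@0: blocks [9B, align 1] → 9
@9: crc [1B, align 1] → 10
+2 pad (align 4)
@12: n_entries [4B, align 4] → 16
@16: version [1B, align 1] → 17
+1 pad (align 2)
@18: inode [2B, align 2] → 20
@20: signature [1B, align 1] → 21

0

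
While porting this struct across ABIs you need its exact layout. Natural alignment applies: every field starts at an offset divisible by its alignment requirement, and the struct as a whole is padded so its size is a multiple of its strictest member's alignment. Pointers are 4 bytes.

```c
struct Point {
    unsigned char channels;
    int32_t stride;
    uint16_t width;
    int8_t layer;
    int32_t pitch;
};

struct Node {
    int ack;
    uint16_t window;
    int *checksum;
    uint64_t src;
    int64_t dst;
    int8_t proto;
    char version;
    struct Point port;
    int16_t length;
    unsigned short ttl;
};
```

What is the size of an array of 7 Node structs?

Point: @0: channels [1B, align 1] → 1; +3 pad (align 4); @4: stride [4B, align 4] → 8; @8: width [2B, align 2] → 10; @10: layer [1B, align 1] → 11; +1 pad (align 4); @12: pitch [4B, align 4] → 16; size 16, align 4
@0: ack [4B, align 4] → 4
@4: window [2B, align 2] → 6
+2 pad (align 4)
@8: checksum [4B, align 4] → 12
+4 pad (align 8)
@16: src [8B, align 8] → 24
@24: dst [8B, align 8] → 32
@32: proto [1B, align 1] → 33
@33: version [1B, align 1] → 34
+2 pad (align 4)
@36: port [16B, align 4] → 52
@52: length [2B, align 2] → 54
@54: ttl [2B, align 2] → 56
size 56, align 8
array of 7: 7 × 56 = 392

392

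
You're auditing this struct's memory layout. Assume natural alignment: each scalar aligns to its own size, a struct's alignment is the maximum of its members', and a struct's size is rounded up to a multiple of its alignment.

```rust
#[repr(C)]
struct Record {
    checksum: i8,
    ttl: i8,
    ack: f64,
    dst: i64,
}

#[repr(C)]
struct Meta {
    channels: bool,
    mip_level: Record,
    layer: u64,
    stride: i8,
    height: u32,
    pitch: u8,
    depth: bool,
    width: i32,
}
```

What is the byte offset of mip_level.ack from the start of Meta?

Record: checksum at 0 (size 1, align 1) → ends 1; ttl at 1 (size 1, align 1) → ends 2; pad 6 to align 8 for ack; ack at 8 (size 8, align 8) → ends 16; dst at 16 (size 8, align 8) → ends 24; total 24 bytes, alignment 8
channels at 0 (size 1, align 1) → ends 1
pad 7 to align 8 for mip_level
mip_level at 8 (size 24, align 8) → ends 32
within Record: ack at 8
8 + 8 = 16

16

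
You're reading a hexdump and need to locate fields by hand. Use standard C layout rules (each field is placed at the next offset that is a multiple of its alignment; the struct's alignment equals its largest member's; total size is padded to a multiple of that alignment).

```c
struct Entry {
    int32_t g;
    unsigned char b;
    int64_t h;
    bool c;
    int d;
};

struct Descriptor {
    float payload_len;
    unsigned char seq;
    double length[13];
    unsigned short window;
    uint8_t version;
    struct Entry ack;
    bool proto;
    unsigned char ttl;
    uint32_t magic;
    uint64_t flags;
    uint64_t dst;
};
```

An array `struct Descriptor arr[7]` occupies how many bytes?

Entry: g at 0 (size 4, align 4) → ends 4; b at 4 (size 1, align 1) → ends 5; pad 3 to align 8 for h; h at 8 (size 8, align 8) → ends 16; c at 16 (size 1, align 1) → ends 17; pad 3 to align 4 for d; d at 20 (size 4, align 4) → ends 24; total 24 bytes, alignment 8
payload_len at 0 (size 4, align 4) → ends 4
seq at 4 (size 1, align 1) → ends 5
pad 3 to align 8 for length
length at 8 (size 104, align 8) → ends 112
window at 112 (size 2, align 2) → ends 114
version at 114 (size 1, align 1) → ends 115
pad 5 to align 8 for ack
ack at 120 (size 24, align 8) → ends 144
proto at 144 (size 1, align 1) → ends 145
ttl at 145 (size 1, align 1) → ends 146
pad 2 to align 4 for magic
magic at 148 (size 4, align 4) → ends 152
flags at 152 (size 8, align 8) → ends 160
dst at 160 (size 8, align 8) → ends 168
total 168 bytes, alignment 8
array of 7: 7 × 168 = 1176

1176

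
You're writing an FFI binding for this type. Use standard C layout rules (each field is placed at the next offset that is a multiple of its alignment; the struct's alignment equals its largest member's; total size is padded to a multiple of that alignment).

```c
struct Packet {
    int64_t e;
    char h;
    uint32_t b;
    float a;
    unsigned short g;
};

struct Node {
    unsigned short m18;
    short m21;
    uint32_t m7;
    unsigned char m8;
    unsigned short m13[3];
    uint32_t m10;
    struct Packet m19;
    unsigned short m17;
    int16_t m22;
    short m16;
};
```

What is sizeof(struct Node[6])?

Packet: 0..8  e  (8B, 8-aligned); 8..9  h  (1B, 1-aligned); 9..12  -- padding (3B); 12..16  b  (4B, 4-aligned); 16..20  a  (4B, 4-aligned); 20..22  g  (2B, 2-aligned); 22..24  -- tail padding (2B); sizeof = 24, alignof = 8
0..2  m18  (2B, 2-aligned)
2..4  m21  (2B, 2-aligned)
4..8  m7  (4B, 4-aligned)
8..9  m8  (1B, 1-aligned)
9..10  -- padding (1B)
10..16  m13  (6B, 2-aligned)
16..20  m10  (4B, 4-aligned)
20..24  -- padding (4B)
24..48  m19  (24B, 8-aligned)
48..50  m17  (2B, 2-aligned)
50..52  m22  (2B, 2-aligned)
52..54  m16  (2B, 2-aligned)
54..56  -- tail padding (2B)
sizeof = 56, alignof = 8
array of 6: 6 × 56 = 336

336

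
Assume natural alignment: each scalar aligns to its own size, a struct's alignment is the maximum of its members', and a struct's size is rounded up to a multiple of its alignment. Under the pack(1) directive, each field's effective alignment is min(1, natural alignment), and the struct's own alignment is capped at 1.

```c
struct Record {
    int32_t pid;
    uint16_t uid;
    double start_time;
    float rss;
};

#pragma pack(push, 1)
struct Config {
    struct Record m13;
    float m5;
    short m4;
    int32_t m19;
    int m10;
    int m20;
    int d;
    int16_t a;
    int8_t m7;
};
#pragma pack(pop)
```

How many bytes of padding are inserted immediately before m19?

Record: @0: pid [4B, align 4] → 4; @4: uid [2B, align 2] → 6; +2 pad (align 8); @8: start_time [8B, align 8] → 16; @16: rss [4B, align 4] → 20; +4 tail pad (align 8); size 24, align 8
@0: m13 [24B, align 1] → 24
@24: m5 [4B, align 1] → 28
@28: m4 [2B, align 1] → 30
@30: m19 [4B, align 1] → 34

0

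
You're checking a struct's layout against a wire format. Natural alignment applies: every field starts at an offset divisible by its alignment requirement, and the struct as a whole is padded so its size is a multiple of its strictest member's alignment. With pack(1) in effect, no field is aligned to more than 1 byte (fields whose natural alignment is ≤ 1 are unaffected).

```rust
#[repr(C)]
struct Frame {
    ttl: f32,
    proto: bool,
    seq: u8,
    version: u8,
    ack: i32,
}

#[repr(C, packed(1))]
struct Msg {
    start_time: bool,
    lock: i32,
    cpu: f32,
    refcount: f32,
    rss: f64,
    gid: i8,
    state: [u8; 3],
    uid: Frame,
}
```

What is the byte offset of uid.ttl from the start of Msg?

Frame: @0: ttl [4B, align 4] → 4; @4: proto [1B, align 1] → 5; @5: seq [1B, align 1] → 6; @6: version [1B, align 1] → 7; +1 pad (align 4); @8: ack [4B, align 4] → 12; size 12, align 4
@0: start_time [1B, align 1] → 1
@1: lock [4B, align 1] → 5
@5: cpu [4B, align 1] → 9
@9: refcount [4B, align 1] → 13
@13: rss [8B, align 1] → 21
@21: gid [1B, align 1] → 22
@22: state [3B, align 1] → 25
@25: uid [12B, align 1] → 37
within Frame: ttl at 0
25 + 0 = 25

25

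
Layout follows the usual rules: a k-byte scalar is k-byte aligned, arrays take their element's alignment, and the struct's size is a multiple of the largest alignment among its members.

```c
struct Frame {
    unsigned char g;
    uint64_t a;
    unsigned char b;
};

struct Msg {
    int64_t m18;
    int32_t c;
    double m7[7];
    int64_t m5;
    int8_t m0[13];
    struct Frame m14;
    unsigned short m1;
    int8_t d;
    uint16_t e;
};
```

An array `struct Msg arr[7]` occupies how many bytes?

Frame: 0..1  g  (1B, 1-aligned); 1..8  -- padding (7B); 8..16  a  (8B, 8-aligned); 16..17  b  (1B, 1-aligned); 17..24  -- tail padding (7B); sizeof = 24, alignof = 8
0..8  m18  (8B, 8-aligned)
8..12  c  (4B, 4-aligned)
12..16  -- padding (4B)
16..72  m7  (56B, 8-aligned)
72..80  m5  (8B, 8-aligned)
80..93  m0  (13B, 1-aligned)
93..96  -- padding (3B)
96..120  m14  (24B, 8-aligned)
120..122  m1  (2B, 2-aligned)
122..123  d  (1B, 1-aligned)
123..124  -- padding (1B)
124..126  e  (2B, 2-aligned)
126..128  -- tail padding (2B)
sizeof = 128, alignof = 8
array of 7: 7 × 128 = 896

896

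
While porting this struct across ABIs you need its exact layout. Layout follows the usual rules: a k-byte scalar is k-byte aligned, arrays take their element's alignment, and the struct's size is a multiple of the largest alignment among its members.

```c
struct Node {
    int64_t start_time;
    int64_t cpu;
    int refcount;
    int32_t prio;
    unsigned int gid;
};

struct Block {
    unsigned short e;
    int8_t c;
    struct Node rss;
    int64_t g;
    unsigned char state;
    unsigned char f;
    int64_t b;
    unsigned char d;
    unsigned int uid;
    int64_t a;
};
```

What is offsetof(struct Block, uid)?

Node: @0: start_time [8B, align 8] → 8; @8: cpu [8B, align 8] → 16; @16: refcount [4B, align 4] → 20; @20: prio [4B, align 4] → 24; @24: gid [4B, align 4] → 28; +4 tail pad (align 8); size 32, align 8
@0: e [2B, align 2] → 2
@2: c [1B, align 1] → 3
+5 pad (align 8)
@8: rss [32B, align 8] → 40
@40: g [8B, align 8] → 48
@48: state [1B, align 1] → 49
@49: f [1B, align 1] → 50
+6 pad (align 8)
@56: b [8B, align 8] → 64
@64: d [1B, align 1] → 65
+3 pad (align 4)
@68: uid [4B, align 4] → 72

68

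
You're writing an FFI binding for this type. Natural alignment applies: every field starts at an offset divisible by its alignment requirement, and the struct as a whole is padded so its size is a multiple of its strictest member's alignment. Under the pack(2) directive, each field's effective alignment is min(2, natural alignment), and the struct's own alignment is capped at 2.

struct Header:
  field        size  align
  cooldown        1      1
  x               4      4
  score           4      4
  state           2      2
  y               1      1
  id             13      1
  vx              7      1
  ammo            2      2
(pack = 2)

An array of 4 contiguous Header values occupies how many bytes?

144

cooldown at 0 (size 1, align 1) → ends 1
pad 1 to align 2 for x
x at 2 (size 4, align 2) → ends 6
score at 6 (size 4, align 2) → ends 10
state at 10 (size 2, align 2) → ends 12
y at 12 (size 1, align 1) → ends 13
id at 13 (size 13, align 1) → ends 26
vx at 26 (size 7, align 1) → ends 33
pad 1 to align 2 for ammo
ammo at 34 (size 2, align 2) → ends 36
total 36 bytes, alignment 2
array of 4: 4 × 36 = 144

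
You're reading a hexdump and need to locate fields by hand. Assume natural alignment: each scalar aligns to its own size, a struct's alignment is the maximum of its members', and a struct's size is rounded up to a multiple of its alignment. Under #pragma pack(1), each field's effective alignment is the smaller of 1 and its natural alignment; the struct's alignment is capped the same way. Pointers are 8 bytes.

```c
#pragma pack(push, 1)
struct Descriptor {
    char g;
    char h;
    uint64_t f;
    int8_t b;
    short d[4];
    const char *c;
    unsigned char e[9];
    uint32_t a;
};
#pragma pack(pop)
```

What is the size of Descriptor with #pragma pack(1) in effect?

40

g at 0 (size 1, align 1) → ends 1
h at 1 (size 1, align 1) → ends 2
f at 2 (size 8, align 1) → ends 10
b at 10 (size 1, align 1) → ends 11
d at 11 (size 8, align 1) → ends 19
c at 19 (size 8, align 1) → ends 27
e at 27 (size 9, align 1) → ends 36
a at 36 (size 4, align 1) → ends 40
total 40 bytes, alignment 1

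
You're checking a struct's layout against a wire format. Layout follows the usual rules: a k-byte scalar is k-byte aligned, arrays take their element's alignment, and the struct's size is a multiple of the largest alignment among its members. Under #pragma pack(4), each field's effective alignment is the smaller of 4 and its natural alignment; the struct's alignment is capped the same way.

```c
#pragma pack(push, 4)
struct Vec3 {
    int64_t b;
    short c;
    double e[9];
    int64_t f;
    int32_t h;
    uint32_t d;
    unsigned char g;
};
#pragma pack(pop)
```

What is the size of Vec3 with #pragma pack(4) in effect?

b at 0 (size 8, align 4) → ends 8
c at 8 (size 2, align 2) → ends 10
pad 2 to align 4 for e
e at 12 (size 72, align 4) → ends 84
f at 84 (size 8, align 4) → ends 92
h at 92 (size 4, align 4) → ends 96
d at 96 (size 4, align 4) → ends 100
g at 100 (size 1, align 1) → ends 101
tail pad 3 to reach multiple of 4
total 104 bytes, alignment 4

104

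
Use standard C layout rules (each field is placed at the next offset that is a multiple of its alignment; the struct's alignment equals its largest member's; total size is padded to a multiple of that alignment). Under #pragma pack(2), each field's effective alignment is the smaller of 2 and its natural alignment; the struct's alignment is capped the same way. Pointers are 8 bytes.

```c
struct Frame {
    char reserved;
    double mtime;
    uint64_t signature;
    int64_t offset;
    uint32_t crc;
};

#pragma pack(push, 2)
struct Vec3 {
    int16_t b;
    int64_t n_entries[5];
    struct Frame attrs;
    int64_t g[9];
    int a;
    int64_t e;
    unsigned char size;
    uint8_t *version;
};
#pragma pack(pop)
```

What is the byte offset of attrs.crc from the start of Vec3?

Frame: 0..1  reserved  (1B, 1-aligned); 1..8  -- padding (7B); 8..16  mtime  (8B, 8-aligned); 16..24  signature  (8B, 8-aligned); 24..32  offset  (8B, 8-aligned); 32..36  crc  (4B, 4-aligned); 36..40  -- tail padding (4B); sizeof = 40, alignof = 8
0..2  b  (2B, 2-aligned)
2..42  n_entries  (40B, 2-aligned)
42..82  attrs  (40B, 2-aligned)
within Frame: crc at 32
42 + 32 = 74

74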